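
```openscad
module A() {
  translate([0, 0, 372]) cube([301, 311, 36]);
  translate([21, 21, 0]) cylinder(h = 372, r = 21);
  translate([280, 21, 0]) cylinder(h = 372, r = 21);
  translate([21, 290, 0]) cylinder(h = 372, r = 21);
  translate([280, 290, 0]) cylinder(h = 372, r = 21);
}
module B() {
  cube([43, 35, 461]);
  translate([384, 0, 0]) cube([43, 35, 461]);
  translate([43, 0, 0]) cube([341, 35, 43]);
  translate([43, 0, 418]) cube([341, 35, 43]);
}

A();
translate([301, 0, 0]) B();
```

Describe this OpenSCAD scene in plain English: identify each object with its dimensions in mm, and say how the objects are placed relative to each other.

A is a four-legged stool. The seat is 301×311 mm, 36 mm thick, top at z = 408 mm. It stands on four round legs, each 42 mm in diameter, from z = 0 to the seat underside, each leg's axis is inset half a diameter from the nearest pair of seat edges (so the leg's bounding box is flush with the corner).

B is a rectangular picture frame lying in the x–z plane (depth along y). The opening is 341 mm wide (x) by 375 mm tall (z), surrounded by a border 43 mm wide on all four sides. The frame is 35 mm deep and is made of two full-height vertical stiles with two horizontal rails fitted between them.

The picture frame is against the stool's +x side, with their −y faces flush.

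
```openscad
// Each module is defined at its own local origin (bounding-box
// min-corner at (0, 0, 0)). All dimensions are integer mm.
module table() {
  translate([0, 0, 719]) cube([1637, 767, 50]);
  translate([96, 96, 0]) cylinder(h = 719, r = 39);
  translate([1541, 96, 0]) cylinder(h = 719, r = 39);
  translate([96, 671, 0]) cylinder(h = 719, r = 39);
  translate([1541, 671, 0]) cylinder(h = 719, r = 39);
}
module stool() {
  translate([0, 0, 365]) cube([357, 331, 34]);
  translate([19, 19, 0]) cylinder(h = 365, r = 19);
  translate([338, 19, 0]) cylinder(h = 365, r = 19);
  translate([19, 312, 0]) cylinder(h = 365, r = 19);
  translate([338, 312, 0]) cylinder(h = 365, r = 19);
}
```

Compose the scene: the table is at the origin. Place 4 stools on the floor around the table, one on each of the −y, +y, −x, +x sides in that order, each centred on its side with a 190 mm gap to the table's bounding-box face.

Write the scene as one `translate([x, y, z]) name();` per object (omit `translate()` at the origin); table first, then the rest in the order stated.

table();
translate([640, -521, 0]) stool();
translate([640, 957, 0]) stool();
translate([-547, 218, 0]) stool();
translate([1827, 218, 0]) stool();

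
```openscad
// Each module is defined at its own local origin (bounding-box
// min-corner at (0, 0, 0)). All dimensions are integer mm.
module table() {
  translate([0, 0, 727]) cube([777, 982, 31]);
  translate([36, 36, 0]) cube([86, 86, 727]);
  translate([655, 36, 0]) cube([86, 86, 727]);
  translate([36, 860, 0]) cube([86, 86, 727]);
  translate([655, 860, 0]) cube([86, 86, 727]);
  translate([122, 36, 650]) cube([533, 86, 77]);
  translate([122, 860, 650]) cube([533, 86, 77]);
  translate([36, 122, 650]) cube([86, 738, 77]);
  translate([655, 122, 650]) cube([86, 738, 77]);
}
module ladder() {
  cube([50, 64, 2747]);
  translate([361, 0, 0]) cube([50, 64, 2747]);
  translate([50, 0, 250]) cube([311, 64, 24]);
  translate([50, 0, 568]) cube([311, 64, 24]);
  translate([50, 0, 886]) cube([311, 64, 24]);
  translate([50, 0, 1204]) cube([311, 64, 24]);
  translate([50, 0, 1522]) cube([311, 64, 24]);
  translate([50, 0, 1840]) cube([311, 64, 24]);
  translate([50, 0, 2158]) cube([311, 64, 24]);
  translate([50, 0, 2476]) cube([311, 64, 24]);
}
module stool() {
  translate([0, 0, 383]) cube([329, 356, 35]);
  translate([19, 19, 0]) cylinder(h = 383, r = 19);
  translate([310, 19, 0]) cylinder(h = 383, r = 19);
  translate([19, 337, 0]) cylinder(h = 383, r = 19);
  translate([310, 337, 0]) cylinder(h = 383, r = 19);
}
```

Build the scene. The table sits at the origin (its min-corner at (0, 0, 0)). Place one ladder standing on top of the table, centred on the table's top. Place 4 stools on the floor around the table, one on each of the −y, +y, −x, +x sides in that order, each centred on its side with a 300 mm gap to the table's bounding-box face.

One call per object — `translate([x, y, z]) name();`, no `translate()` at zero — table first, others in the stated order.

table();
translate([183, 459, 758]) ladder();
translate([224, -656, 0]) stool();
translate([224, 1282, 0]) stool();
translate([-629, 313, 0]) stool();
translate([1077, 313, 0]) stool();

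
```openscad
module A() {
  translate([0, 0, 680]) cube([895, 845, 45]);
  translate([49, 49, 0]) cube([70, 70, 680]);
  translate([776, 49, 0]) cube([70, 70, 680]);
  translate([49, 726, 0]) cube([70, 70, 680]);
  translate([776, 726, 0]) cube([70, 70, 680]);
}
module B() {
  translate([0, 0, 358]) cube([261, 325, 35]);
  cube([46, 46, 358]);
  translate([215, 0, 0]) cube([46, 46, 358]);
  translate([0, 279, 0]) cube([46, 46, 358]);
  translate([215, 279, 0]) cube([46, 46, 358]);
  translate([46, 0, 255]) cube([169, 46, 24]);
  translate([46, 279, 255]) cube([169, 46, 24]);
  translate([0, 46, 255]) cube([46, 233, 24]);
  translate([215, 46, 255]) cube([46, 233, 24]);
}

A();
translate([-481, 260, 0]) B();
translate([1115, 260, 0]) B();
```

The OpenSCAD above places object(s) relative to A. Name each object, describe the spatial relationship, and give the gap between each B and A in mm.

A is a table. B is a stool. Two stools sit around the table at the −x, +x sides. The gap between each stool and the table is 220 mm.

Each stool's nearest face is 220 mm from the table's bounding box.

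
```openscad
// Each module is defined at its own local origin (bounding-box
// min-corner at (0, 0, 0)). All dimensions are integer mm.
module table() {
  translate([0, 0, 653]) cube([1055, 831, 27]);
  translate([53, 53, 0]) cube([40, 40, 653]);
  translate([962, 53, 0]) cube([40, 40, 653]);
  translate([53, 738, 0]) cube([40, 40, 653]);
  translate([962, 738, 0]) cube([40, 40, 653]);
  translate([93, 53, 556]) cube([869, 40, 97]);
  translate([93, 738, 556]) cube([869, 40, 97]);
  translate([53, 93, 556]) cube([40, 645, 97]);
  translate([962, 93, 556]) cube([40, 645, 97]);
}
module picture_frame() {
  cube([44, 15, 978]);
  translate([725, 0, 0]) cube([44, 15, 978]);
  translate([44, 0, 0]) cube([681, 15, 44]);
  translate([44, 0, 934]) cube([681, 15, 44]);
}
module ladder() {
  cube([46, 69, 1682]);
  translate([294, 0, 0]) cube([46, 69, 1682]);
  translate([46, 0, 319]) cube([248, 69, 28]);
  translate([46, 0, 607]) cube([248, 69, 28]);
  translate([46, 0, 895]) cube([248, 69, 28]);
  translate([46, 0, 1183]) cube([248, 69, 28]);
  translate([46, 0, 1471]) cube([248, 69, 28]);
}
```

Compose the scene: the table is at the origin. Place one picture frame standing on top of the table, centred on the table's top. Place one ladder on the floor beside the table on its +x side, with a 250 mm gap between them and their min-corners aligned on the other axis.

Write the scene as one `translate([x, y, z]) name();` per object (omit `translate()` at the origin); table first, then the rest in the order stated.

table();
translate([143, 408, 680]) picture_frame();
translate([1305, 0, 0]) ladder();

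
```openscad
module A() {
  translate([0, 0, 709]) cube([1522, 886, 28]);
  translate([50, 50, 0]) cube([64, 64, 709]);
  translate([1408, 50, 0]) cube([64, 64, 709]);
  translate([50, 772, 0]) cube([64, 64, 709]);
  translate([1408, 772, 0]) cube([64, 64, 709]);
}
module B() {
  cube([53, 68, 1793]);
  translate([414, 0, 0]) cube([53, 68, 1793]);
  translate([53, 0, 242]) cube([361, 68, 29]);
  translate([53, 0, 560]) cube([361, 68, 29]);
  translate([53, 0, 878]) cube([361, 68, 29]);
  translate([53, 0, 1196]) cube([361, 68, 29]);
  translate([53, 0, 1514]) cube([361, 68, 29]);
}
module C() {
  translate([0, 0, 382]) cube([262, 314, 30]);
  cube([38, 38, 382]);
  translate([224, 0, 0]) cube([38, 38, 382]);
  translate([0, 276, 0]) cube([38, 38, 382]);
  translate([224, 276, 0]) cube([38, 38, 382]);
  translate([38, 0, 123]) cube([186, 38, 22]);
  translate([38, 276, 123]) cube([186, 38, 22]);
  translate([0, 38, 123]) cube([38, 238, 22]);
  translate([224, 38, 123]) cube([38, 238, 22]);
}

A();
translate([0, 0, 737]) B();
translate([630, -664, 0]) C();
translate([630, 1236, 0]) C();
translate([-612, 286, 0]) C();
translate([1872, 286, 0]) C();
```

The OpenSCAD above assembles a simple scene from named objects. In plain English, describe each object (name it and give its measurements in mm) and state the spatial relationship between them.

A is a table: top 1522 mm (x) × 886 mm (y), 28 mm thick, upper face at z = 737 mm, on four 64×64 mm square legs, each inset 50 mm from the nearest pair of top edges, running from z = 0 to the bottom of the top.

B is a straight ladder. Two 53×68 mm vertical rails, 1793 mm tall, stand 467 mm apart (outside-to-outside) with their front faces coplanar on the −y side. 5 rungs, each 68 mm deep and 29 mm tall, span between the inner faces of the rails, front faces flush with the rails. The lowest rung's underside is at z = 242 mm and rungs are spaced 318 mm apart (underside to underside).

C is a four-legged stool. The seat is 262×314 mm, 30 mm thick, top at z = 412 mm. It stands on four square legs, each 38×38 mm in cross-section, from z = 0 to the seat underside, each flush with a corner of the seat. Four stretchers, 38 mm wide and 22 mm tall, connect adjacent legs with their undersides at z = 123 mm, each running between the inner faces of the legs it joins and aligned with the legs' outer faces on the other axis.

The ladder is on top of the table. Four stools sit around the table at the −y, +y, −x, +x sides.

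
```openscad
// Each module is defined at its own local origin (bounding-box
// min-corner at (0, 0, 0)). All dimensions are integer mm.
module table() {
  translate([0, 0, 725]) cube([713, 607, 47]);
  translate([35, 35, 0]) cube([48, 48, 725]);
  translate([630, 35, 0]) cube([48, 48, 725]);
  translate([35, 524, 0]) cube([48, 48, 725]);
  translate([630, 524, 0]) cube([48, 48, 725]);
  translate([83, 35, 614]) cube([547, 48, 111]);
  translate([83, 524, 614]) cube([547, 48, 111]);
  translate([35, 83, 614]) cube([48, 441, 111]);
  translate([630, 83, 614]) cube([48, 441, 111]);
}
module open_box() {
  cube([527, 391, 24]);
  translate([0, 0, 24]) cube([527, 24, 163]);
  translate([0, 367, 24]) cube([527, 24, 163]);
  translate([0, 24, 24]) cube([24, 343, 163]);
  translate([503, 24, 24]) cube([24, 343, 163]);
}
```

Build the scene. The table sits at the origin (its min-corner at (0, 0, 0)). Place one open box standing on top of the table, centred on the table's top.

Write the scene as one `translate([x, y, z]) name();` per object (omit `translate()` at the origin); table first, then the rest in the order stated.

table();
translate([93, 108, 772]) open_box();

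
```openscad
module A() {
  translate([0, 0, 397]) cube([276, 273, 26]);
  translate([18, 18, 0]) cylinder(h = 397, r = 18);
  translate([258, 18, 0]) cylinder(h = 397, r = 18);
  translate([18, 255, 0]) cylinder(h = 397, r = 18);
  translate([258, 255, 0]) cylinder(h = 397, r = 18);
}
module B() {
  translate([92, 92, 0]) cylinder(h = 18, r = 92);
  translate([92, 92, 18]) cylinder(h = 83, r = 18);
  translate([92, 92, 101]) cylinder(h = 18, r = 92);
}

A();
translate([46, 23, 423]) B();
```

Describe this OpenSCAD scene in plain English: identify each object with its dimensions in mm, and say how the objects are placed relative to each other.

A is a simple wooden stool: a rectangular seat 276 mm (x) by 273 mm (y), 26 mm thick, top face at z = 423 mm, on four round legs, each 36 mm in diameter. The legs rest on z = 0, each leg's axis is inset half a diameter from the nearest pair of seat edges (so the leg's bounding box is flush with the corner).

B is a spool: two coaxial disc flanges of radius 92 mm and thickness 18 mm, joined by a core cylinder of radius 18 mm and height 83 mm. The lower flange rests on z = 0 and the three cylinders share a vertical axis.

The spool is on top of the stool.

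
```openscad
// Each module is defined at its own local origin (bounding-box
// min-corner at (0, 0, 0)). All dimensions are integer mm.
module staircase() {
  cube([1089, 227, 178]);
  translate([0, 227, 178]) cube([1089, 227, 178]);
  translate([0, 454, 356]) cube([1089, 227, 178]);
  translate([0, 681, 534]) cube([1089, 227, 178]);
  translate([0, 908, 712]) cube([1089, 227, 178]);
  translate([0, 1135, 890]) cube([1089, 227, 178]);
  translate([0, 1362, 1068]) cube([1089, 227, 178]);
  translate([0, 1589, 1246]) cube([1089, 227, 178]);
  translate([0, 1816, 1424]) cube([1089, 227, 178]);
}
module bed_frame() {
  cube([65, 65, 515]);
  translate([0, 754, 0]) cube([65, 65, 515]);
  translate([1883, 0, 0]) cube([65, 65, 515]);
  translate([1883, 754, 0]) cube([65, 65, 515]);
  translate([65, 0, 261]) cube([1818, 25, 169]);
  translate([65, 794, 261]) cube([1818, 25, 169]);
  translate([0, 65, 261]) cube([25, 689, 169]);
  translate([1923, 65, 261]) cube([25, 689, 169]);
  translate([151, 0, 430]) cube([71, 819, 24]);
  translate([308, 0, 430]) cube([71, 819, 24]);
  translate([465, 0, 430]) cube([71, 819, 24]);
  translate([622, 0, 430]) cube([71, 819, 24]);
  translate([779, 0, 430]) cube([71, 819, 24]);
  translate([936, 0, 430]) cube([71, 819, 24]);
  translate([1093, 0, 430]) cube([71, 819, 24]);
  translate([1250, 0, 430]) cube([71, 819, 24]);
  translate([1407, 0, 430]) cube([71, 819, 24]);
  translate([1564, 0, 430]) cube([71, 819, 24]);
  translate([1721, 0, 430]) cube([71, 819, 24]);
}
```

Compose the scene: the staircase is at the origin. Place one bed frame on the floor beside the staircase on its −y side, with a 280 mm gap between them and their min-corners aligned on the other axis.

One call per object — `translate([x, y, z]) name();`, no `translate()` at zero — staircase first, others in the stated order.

staircase();
translate([0, -1099, 0]) bed_frame();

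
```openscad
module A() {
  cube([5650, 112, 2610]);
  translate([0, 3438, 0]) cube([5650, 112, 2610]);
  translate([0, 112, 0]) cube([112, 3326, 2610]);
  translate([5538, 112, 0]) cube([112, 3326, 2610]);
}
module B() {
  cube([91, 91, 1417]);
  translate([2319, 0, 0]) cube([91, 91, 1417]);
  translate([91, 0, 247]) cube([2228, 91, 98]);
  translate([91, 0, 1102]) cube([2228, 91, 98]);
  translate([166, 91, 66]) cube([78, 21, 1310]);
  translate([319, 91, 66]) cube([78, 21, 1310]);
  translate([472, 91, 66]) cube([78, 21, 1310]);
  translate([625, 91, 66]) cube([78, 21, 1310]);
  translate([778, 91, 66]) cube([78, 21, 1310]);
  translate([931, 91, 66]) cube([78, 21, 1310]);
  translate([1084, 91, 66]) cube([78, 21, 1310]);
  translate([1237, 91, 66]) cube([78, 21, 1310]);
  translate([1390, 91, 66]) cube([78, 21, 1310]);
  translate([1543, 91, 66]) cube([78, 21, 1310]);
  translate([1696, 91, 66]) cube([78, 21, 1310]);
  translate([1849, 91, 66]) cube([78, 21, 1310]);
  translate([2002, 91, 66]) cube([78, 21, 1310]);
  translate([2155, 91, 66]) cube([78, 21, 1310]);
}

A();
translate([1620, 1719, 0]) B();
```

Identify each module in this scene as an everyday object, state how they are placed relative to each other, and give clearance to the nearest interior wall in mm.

A is a house frame. B is a fence section. The fence section sits inside the house frame, centred. The clearance to the nearest interior wall is 1508 mm.

Clearances: x = 1508, y = 1607; minimum 1508 mm.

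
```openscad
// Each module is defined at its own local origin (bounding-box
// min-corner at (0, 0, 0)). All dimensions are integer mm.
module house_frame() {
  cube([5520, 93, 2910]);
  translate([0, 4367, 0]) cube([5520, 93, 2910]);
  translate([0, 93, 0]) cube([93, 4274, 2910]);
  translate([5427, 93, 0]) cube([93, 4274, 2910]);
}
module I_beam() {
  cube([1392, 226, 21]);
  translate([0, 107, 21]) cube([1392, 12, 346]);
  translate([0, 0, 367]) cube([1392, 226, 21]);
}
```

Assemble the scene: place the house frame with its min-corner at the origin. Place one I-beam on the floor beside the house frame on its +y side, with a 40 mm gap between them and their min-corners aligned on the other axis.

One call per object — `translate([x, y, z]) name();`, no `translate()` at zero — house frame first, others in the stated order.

house_frame();
translate([0, 4500, 0]) I_beam();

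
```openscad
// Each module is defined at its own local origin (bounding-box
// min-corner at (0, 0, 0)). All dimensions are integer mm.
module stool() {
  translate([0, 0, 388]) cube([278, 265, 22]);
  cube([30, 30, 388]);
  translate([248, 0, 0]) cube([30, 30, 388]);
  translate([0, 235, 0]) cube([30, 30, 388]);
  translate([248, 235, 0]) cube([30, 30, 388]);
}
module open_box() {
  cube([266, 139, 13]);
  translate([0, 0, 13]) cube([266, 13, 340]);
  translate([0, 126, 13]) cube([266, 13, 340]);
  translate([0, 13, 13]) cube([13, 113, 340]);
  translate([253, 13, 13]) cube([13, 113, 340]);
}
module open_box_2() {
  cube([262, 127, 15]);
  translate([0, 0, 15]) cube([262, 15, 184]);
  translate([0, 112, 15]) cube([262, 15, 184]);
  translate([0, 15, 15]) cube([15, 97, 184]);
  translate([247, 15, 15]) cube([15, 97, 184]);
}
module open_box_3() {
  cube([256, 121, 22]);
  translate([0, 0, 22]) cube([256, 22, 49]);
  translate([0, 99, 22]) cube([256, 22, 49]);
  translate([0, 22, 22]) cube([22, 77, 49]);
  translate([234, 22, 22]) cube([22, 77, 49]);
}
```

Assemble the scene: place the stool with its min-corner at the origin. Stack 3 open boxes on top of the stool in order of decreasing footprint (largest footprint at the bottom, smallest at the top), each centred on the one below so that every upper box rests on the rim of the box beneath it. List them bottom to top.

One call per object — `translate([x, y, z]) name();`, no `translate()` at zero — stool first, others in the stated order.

stool();
translate([6, 63, 410]) open_box();
translate([8, 69, 763]) open_box_2();
translate([11, 72, 962]) open_box_3();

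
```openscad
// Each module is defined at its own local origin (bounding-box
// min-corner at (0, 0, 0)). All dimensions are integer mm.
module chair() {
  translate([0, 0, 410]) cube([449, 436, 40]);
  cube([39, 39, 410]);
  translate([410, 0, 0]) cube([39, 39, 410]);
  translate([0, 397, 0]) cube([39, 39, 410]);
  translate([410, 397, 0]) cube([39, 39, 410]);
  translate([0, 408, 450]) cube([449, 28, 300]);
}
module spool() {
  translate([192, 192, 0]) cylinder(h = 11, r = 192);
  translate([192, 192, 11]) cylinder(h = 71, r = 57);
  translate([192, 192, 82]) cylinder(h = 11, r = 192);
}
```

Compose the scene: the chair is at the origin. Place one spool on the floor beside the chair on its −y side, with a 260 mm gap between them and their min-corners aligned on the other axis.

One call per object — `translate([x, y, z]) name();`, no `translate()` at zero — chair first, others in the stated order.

chair();
translate([0, -644, 0]) spool();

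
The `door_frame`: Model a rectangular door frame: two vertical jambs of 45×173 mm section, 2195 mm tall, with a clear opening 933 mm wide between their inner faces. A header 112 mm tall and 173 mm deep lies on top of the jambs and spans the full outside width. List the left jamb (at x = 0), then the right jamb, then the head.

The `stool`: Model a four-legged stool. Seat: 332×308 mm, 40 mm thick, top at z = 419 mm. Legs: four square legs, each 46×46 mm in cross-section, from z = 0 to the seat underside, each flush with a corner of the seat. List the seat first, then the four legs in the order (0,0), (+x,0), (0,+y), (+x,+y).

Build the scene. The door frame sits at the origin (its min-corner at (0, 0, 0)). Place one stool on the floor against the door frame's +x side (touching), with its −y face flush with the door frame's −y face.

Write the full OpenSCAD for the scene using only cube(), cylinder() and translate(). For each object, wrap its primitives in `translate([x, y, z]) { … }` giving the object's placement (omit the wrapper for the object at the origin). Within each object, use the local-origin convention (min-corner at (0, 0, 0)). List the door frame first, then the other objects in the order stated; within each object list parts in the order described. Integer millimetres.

cube([45, 173, 2195]);
translate([978, 0, 0]) cube([45, 173, 2195]);
translate([0, 0, 2195]) cube([1023, 173, 112]);
translate([1023, 0, 0]) {
  translate([0, 0, 379]) cube([332, 308, 40]);
  cube([46, 46, 379]);
  translate([286, 0, 0]) cube([46, 46, 379]);
  translate([0, 262, 0]) cube([46, 46, 379]);
  translate([286, 262, 0]) cube([46, 46, 379]);
}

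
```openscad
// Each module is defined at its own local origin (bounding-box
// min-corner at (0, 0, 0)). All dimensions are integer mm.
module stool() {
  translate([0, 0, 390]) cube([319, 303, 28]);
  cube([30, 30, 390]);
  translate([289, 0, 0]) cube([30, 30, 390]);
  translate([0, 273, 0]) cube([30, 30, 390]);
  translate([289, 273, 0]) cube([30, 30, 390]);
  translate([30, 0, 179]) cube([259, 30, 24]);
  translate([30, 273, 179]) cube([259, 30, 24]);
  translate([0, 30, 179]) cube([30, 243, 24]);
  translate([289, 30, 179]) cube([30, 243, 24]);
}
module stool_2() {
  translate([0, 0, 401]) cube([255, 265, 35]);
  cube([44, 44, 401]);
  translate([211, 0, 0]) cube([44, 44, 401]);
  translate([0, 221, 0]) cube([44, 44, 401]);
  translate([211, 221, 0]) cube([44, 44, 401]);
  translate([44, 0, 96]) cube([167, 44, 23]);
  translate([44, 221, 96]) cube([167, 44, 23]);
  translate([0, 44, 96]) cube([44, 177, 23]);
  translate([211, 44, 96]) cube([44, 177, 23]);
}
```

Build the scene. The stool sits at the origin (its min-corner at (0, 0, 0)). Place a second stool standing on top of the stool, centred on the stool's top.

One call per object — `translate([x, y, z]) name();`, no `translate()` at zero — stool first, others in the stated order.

stool();
translate([32, 19, 418]) stool_2();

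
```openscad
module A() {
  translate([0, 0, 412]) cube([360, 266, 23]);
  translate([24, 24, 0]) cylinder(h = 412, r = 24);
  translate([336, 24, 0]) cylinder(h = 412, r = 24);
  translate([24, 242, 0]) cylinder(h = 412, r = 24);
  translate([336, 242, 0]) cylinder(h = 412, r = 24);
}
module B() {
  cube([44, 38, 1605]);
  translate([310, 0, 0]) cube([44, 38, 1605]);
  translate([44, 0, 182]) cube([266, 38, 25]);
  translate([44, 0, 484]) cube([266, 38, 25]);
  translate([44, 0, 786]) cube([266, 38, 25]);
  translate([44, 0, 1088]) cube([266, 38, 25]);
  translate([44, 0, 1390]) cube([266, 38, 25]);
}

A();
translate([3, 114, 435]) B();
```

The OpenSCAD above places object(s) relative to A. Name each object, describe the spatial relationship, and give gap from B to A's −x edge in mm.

The ladder's min-x is at 3; the stool's min-x is 0; gap = 3 mm.

A is a stool. B is a ladder. The ladder is on top of the stool, centred. The gap from the ladder to the stool's −x edge is 3 mm.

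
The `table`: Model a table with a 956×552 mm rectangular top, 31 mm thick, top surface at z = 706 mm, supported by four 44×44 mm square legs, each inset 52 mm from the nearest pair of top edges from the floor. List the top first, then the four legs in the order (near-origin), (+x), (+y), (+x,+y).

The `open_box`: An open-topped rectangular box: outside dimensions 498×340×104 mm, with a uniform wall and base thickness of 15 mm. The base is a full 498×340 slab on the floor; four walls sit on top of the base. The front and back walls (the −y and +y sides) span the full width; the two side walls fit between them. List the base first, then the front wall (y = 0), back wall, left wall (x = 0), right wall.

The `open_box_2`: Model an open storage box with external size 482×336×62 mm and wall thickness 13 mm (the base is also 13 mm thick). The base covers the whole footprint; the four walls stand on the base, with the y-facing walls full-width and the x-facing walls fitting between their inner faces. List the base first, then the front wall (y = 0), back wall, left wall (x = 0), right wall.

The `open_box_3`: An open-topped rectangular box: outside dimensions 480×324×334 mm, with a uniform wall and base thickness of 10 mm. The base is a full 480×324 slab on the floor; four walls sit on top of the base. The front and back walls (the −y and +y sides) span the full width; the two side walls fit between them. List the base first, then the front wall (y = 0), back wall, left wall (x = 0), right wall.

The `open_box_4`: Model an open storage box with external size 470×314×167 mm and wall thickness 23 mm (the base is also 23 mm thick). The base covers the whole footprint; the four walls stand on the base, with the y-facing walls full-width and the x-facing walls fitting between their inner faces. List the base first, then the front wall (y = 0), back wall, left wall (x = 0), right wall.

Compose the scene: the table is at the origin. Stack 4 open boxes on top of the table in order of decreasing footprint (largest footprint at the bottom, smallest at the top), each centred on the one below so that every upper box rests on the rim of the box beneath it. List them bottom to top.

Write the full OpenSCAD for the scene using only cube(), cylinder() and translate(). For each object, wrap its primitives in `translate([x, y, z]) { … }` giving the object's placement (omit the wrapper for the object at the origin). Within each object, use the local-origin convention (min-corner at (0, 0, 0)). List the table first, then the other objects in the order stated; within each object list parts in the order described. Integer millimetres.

translate([0, 0, 675]) cube([956, 552, 31]);
translate([52, 52, 0]) cube([44, 44, 675]);
translate([860, 52, 0]) cube([44, 44, 675]);
translate([52, 456, 0]) cube([44, 44, 675]);
translate([860, 456, 0]) cube([44, 44, 675]);
translate([229, 106, 706]) {
  cube([498, 340, 15]);
  translate([0, 0, 15]) cube([498, 15, 89]);
  translate([0, 325, 15]) cube([498, 15, 89]);
  translate([0, 15, 15]) cube([15, 310, 89]);
  translate([483, 15, 15]) cube([15, 310, 89]);
}
translate([237, 108, 810]) {
  cube([482, 336, 13]);
  translate([0, 0, 13]) cube([482, 13, 49]);
  translate([0, 323, 13]) cube([482, 13, 49]);
  translate([0, 13, 13]) cube([13, 310, 49]);
  translate([469, 13, 13]) cube([13, 310, 49]);
}
translate([238, 114, 872]) {
  cube([480, 324, 10]);
  translate([0, 0, 10]) cube([480, 10, 324]);
  translate([0, 314, 10]) cube([480, 10, 324]);
  translate([0, 10, 10]) cube([10, 304, 324]);
  translate([470, 10, 10]) cube([10, 304, 324]);
}
translate([243, 119, 1206]) {
  cube([470, 314, 23]);
  translate([0, 0, 23]) cube([470, 23, 144]);
  translate([0, 291, 23]) cube([470, 23, 144]);
  translate([0, 23, 23]) cube([23, 268, 144]);
  translate([447, 23, 23]) cube([23, 268, 144]);
}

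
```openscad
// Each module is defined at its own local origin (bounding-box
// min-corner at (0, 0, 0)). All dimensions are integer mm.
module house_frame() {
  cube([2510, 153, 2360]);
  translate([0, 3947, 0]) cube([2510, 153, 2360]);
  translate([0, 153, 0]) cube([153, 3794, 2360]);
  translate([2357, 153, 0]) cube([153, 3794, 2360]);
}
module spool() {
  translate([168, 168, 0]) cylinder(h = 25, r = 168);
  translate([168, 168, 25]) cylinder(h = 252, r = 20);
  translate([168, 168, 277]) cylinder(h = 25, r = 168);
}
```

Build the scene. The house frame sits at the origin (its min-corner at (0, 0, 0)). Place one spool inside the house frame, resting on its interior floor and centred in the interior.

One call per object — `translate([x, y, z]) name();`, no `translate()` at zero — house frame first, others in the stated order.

house_frame();
translate([1087, 1882, 0]) spool();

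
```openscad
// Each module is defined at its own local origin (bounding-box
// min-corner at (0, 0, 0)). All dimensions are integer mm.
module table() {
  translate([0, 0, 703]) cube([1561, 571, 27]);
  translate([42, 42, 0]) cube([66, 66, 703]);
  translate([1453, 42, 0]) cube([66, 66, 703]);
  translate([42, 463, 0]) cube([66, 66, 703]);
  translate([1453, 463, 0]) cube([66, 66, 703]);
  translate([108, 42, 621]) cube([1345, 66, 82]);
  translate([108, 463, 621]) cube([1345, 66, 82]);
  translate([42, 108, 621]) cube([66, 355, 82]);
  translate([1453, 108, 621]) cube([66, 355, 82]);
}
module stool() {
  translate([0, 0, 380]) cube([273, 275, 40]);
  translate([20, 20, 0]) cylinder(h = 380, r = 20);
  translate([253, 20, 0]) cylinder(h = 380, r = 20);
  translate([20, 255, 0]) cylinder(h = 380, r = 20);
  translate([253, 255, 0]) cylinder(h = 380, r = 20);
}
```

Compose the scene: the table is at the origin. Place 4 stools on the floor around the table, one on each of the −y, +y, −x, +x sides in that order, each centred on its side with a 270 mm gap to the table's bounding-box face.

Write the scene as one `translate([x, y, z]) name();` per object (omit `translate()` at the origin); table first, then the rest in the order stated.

table();
translate([644, -545, 0]) stool();
translate([644, 841, 0]) stool();
translate([-543, 148, 0]) stool();
translate([1831, 148, 0]) stool();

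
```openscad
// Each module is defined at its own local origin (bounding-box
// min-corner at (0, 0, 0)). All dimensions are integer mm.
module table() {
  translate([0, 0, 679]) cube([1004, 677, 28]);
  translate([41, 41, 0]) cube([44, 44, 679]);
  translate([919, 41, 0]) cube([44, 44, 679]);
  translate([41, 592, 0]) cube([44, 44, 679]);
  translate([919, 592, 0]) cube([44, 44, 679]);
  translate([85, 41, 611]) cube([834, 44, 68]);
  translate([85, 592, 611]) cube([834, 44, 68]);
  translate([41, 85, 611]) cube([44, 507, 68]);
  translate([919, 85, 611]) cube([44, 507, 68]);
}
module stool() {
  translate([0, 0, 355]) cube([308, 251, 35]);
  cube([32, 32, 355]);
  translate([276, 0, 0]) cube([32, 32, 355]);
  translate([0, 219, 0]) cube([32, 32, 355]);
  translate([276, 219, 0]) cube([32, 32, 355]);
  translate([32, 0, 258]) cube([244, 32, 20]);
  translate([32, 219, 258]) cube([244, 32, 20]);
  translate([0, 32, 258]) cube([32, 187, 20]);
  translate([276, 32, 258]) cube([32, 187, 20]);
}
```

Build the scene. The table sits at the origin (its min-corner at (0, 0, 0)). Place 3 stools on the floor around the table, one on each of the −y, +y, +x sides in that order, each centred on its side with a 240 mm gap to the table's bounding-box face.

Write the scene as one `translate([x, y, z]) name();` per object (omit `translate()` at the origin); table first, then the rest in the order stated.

table();
translate([348, -491, 0]) stool();
translate([348, 917, 0]) stool();
translate([1244, 213, 0]) stool();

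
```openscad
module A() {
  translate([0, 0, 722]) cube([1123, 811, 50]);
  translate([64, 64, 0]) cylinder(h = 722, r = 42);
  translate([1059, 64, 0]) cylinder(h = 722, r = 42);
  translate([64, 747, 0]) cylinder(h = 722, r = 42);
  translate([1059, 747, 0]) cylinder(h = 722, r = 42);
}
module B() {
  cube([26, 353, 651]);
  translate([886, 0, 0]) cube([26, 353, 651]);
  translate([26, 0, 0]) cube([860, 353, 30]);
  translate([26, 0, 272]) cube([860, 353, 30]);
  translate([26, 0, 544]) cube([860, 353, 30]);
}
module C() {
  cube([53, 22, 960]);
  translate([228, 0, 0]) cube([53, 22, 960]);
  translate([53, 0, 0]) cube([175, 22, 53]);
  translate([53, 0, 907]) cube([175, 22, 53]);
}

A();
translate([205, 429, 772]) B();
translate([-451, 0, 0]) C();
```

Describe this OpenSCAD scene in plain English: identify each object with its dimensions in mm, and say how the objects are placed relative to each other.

A is a table with a 1123×811 mm rectangular top, 50 mm thick, top surface at z = 772 mm, supported by four round legs of 84 mm diameter, each leg's bounding box inset 22 mm from the nearest pair of top edges, running from the floor.

B is a bookshelf 912 mm wide overall, 353 mm deep and 651 mm tall. The two sides are 26 mm thick vertical panels. 3 horizontal shelves of 30 mm thickness span between the inner faces of the sides; the lowest shelf sits on the floor and shelves are stacked with a clear vertical gap of 242 mm between each pair.

C is a rectangular picture frame lying in the x–z plane (depth along y). The opening is 175 mm wide (x) by 854 mm tall (z), surrounded by a border 53 mm wide on all four sides. The frame is 22 mm deep and is made of two full-height vertical stiles with two horizontal rails fitted between them.

The bookshelf is on top of the table. The picture frame is on the floor beside the table on its −x side.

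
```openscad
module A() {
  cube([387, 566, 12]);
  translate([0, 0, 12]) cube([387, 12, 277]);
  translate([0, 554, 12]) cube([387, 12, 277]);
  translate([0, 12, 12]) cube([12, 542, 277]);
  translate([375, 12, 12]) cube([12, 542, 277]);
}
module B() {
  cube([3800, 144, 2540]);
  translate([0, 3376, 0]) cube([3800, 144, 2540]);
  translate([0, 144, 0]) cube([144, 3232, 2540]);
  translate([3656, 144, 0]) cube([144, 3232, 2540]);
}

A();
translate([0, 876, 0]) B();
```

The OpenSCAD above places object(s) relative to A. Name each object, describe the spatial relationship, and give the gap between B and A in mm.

The house frame's nearest face is 310 mm from the open box's +y face.

A is an open box. B is a house frame. The house frame is on the floor beside the open box on its +y side. The gap between the house frame and the open box is 310 mm.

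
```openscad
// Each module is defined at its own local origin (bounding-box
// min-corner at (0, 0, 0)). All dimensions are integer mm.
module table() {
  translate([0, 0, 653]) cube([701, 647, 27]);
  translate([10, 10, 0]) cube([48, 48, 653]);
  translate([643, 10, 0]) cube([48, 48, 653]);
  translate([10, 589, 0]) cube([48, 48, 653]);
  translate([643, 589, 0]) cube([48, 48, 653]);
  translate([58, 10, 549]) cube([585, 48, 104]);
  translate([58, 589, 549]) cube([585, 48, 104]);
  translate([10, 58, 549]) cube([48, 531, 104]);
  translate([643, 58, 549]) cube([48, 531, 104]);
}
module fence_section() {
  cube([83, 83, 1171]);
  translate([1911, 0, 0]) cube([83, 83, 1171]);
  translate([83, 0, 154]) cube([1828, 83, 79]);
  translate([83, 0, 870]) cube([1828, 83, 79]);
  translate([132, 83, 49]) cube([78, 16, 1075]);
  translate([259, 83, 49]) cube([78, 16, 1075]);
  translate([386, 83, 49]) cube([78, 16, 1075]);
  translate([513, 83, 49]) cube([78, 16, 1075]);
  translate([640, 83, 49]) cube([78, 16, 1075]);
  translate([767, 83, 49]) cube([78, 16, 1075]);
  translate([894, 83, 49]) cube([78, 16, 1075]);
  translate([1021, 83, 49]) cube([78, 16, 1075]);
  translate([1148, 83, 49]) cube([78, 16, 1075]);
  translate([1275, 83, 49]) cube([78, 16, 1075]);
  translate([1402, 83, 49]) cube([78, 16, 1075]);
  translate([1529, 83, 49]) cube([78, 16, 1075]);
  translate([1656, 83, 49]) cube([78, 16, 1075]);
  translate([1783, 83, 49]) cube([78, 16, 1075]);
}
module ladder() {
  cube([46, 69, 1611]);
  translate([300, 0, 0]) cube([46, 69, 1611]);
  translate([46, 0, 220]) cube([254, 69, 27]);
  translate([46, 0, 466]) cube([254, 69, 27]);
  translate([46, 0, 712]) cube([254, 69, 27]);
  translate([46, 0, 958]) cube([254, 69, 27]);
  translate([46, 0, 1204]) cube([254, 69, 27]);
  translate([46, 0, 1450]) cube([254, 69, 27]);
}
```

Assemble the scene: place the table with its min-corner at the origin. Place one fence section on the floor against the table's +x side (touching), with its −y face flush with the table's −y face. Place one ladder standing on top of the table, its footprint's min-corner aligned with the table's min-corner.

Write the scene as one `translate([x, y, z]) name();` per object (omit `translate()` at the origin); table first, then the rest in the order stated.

table();
translate([701, 0, 0]) fence_section();
translate([0, 0, 680]) ladder();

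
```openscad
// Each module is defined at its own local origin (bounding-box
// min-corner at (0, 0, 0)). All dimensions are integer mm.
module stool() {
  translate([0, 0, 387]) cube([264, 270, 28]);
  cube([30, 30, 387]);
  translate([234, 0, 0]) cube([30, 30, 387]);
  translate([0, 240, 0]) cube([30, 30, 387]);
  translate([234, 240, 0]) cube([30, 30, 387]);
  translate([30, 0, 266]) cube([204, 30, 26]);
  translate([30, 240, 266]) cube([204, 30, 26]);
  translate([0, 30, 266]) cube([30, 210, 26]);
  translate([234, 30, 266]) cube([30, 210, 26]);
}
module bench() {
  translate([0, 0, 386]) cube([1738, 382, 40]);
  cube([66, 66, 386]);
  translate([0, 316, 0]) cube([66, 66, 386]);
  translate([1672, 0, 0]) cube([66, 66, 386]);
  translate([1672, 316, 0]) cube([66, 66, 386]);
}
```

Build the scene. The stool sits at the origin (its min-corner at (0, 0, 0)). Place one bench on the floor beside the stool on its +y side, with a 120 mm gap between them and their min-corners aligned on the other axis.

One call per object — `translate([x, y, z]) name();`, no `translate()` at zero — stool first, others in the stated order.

stool();
translate([0, 390, 0]) bench();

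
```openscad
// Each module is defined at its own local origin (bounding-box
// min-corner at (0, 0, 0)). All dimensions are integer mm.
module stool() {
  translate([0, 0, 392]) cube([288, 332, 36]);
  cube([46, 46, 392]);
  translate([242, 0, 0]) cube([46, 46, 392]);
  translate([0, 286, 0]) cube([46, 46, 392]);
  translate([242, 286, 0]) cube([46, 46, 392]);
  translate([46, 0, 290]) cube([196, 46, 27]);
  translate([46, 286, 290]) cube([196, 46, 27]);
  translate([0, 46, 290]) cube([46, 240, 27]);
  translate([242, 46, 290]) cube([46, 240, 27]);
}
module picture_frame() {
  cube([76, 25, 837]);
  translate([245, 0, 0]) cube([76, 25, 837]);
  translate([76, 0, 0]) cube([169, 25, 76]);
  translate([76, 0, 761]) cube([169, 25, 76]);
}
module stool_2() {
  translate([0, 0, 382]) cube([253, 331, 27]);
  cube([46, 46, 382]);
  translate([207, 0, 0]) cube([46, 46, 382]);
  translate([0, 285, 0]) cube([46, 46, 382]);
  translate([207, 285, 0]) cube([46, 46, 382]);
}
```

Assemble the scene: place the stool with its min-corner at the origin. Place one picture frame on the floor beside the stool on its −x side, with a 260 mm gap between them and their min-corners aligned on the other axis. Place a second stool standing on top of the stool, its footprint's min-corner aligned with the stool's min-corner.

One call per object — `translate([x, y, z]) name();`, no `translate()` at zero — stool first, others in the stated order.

stool();
translate([-581, 0, 0]) picture_frame();
translate([0, 0, 428]) stool_2();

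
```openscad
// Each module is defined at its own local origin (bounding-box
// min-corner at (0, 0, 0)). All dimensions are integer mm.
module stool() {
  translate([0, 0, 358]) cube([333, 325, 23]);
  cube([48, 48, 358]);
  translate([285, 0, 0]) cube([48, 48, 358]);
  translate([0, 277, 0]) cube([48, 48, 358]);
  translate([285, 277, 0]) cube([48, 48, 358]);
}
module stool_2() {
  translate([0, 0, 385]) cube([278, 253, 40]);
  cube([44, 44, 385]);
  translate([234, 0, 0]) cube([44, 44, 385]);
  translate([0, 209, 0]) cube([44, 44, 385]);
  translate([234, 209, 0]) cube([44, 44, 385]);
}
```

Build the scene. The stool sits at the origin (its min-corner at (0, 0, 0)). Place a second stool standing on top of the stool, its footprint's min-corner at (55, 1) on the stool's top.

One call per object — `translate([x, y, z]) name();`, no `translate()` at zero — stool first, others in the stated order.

stool();
translate([55, 1, 381]) stool_2();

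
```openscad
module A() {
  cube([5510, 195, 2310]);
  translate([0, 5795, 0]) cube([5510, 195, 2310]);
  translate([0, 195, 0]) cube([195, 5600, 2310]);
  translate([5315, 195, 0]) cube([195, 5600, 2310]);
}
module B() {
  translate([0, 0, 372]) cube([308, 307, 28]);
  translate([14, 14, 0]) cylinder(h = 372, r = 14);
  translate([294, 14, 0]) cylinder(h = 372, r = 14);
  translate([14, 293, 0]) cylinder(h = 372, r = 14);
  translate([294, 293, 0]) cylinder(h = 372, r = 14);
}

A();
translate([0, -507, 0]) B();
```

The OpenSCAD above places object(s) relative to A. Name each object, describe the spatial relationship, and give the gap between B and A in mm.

A is a house frame. B is a stool. The stool is on the floor beside the house frame on its −y side. The gap between the stool and the house frame is 200 mm.

The stool's nearest face is 200 mm from the house frame's −y face.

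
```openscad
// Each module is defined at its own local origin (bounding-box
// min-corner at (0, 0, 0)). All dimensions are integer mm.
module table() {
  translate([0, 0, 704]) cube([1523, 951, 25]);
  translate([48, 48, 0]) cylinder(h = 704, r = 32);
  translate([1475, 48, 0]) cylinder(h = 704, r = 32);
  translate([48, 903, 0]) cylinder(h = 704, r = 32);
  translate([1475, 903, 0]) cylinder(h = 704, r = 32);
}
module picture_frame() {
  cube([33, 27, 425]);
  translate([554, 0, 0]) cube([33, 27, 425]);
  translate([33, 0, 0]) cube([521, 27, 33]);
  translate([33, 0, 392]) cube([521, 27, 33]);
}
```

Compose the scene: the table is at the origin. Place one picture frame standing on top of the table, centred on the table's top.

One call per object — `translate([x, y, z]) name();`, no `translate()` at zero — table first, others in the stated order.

table();
translate([468, 462, 729]) picture_frame();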